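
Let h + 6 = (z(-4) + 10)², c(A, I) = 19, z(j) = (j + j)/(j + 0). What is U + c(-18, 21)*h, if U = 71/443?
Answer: 1161617/443 ≈ 2622.2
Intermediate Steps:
z(j) = 2 (z(j) = (2*j)/j = 2)
U = 71/443 (U = 71*(1/443) = 71/443 ≈ 0.16027)
h = 138 (h = -6 + (2 + 10)² = -6 + 12² = -6 + 144 = 138)
U + c(-18, 21)*h = 71/443 + 19*138 = 71/443 + 2622 = 1161617/443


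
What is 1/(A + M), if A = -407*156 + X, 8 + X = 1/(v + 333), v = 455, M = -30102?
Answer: -788/73758375 ≈ -1.0684e-5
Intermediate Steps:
X = -6303/788 (X = -8 + 1/(455 + 333) = -8 + 1/788 = -6303/788 ≈ -7.9987)
A = -50037999/788 (A = -407*156 - 6303/788 = -63492 - 6303/788 = -50037999/788 ≈ -63500.)
1/(A + M) = 1/(-50037999/788 - 30102) = 1/(-73758375/788) = -788/73758375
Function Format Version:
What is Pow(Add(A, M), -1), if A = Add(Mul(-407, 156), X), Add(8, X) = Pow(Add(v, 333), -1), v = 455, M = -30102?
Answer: Rational(-788, 73758375) ≈ -1.0684e-5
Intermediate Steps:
X = Rational(-6303, 788) (X = Add(-8, Pow(Add(455, 333), -1)) = Add(-8, Pow(788, -1)) = Add(-8, Rational(1, 788)) = Rational(-6303, 788) ≈ -7.9987)
A = Rational(-50037999, 788) (A = Add(Mul(-407, 156), Rational(-6303, 788)) = Add(-63492, Rational(-6303, 788)) = Rational(-50037999, 788) ≈ -63500.)
Pow(Add(A, M), -1) = Pow(Add(Rational(-50037999, 788), -30102), -1) = Pow(Rational(-73758375, 788), -1) = Rational(-788, 73758375)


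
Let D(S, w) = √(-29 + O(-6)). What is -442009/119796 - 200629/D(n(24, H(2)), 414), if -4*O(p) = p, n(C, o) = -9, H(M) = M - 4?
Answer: -442009/119796 + 18239*I*√110/5 ≈ -3.6897 + 38258.0*I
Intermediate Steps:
H(M) = -4 + M
O(p) = -p/4
D(S, w) = I*√110/2 (D(S, w) = √(-29 - ¼*(-6)) = √(-29 + 3/2) = √(-55/2) = I*√110/2)
-442009/119796 - 200629/D(n(24, H(2)), 414) = -442009/119796 - 200629*(-I*√110/55) = -442009*1/119796 - (-18239)*I*√110/5 = -442009/119796 + 18239*I*√110/5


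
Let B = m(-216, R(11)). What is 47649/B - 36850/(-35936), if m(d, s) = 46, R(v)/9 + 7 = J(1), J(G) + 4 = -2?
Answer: 428502391/413264 ≈ 1036.9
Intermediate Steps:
J(G) = -6 (J(G) = -4 - 2 = -6)
R(v) = -117 (R(v) = -63 + 9*(-6) = -63 - 54 = -117)
B = 46
47649/B - 36850/(-35936) = 47649/46 - 36850/(-35936) = 47649*(1/46) - 36850*(-1/35936) = 47649/46 + 18425/17968 = 428502391/413264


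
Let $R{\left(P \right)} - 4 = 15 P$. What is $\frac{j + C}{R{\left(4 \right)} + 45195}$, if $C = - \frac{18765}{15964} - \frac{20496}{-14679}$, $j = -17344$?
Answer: $- \frac{193536387455}{505037758524} \approx -0.38321$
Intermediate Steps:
$R{\left(P \right)} = 4 + 15 P$
$C = \frac{2464129}{11158836}$ ($C = \left(-18765\right) \frac{1}{15964} - - \frac{976}{699} = - \frac{18765}{15964} + \frac{976}{699} = \frac{2464129}{11158836} \approx 0.22082$)
$\frac{j + C}{R{\left(4 \right)} + 45195} = \frac{-17344 + \frac{2464129}{11158836}}{\left(4 + 15 \cdot 4\right) + 45195} = - \frac{193536387455}{11158836 \left(\left(4 + 60\right) + 45195\right)} = - \frac{193536387455}{11158836 \left(64 + 45195\right)} = - \frac{193536387455}{11158836 \cdot 45259} = \left(- \frac{193536387455}{11158836}\right) \frac{1}{45259} = - \frac{193536387455}{505037758524}$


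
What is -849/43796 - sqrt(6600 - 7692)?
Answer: -849/43796 - 2*I*sqrt(273) ≈ -0.019385 - 33.045*I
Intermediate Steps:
-849/43796 - sqrt(6600 - 7692) = -849*1/43796 - sqrt(-1092) = -849/43796 - 2*I*sqrt(273)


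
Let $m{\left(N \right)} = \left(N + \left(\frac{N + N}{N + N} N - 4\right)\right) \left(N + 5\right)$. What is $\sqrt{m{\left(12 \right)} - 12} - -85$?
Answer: $85 + 2 \sqrt{82} \approx 103.11$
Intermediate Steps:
$m{\left(N \right)} = \left(-4 + 2 N\right) \left(5 + N\right)$ ($m{\left(N \right)} = \left(N + \left(\frac{2 N}{2 N} N - 4\right)\right) \left(5 + N\right) = \left(N + \left(2 N \frac{1}{2 N} N - 4\right)\right) \left(5 + N\right) = \left(N + \left(1 N - 4\right)\right) \left(5 + N\right) = \left(N + \left(N - 4\right)\right) \left(5 + N\right) = \left(N + \left(-4 + N\right)\right) \left(5 + N\right) = \left(-4 + 2 N\right) \left(5 + N\right)$)
$\sqrt{m{\left(12 \right)} - 12} - -85 = \sqrt{\left(-20 + 2 \cdot 12^{2} + 6 \cdot 12\right) - 12} - -85 = \sqrt{\left(-20 + 2 \cdot 144 + 72\right) - 12} + \left(-56 + 141\right) = \sqrt{\left(-20 + 288 + 72\right) - 12} + 85 = \sqrt{340 - 12} + 85 = \sqrt{328} + 85 = 2 \sqrt{82} + 85 = 85 + 2 \sqrt{82}$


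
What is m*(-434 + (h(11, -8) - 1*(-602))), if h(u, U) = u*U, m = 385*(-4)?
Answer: -123200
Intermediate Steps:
m = -1540
h(u, U) = U*u
m*(-434 + (h(11, -8) - 1*(-602))) = -1540*(-434 + (-8*11 - 1*(-602))) = -1540*(-434 + (-88 + 602)) = -1540*(-434 + 514) = -1540*80 = -123200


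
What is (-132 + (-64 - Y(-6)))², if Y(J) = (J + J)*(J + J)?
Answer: 115600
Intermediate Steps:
Y(J) = 4*J² (Y(J) = (2*J)*(2*J) = 4*J²)
(-132 + (-64 - Y(-6)))² = (-132 + (-64 - 4*(-6)²))² = (-132 + (-64 - 4*36))² = (-132 + (-64 - 1*144))² = (-132 + (-64 - 144))² = (-132 - 208)² = (-340)² = 115600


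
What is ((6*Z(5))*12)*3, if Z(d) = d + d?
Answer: 2160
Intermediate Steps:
Z(d) = 2*d
((6*Z(5))*12)*3 = ((6*(2*5))*12)*3 = ((6*10)*12)*3 = (60*12)*3 = 720*3 = 2160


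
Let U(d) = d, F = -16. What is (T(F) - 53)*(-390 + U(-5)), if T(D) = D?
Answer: 27255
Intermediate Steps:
(T(F) - 53)*(-390 + U(-5)) = (-16 - 53)*(-390 - 5) = -69*(-395) = 27255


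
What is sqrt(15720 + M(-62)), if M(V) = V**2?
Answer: 2*sqrt(4891) ≈ 139.87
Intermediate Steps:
sqrt(15720 + M(-62)) = sqrt(15720 + (-62)**2) = sqrt(15720 + 3844) = sqrt(19564) = 2*sqrt(4891)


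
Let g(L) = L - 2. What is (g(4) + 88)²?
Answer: 8100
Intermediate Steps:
g(L) = -2 + L
(g(4) + 88)² = ((-2 + 4) + 88)² = (2 + 88)² = 90² = 8100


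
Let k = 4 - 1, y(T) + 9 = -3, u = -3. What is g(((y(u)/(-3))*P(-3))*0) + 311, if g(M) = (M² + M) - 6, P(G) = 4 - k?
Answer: 305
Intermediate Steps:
y(T) = -12 (y(T) = -9 - 3 = -12)
k = 3
P(G) = 1 (P(G) = 4 - 1*3 = 4 - 3 = 1)
g(M) = -6 + M + M² (g(M) = (M + M²) - 6 = -6 + M + M²)
g(((y(u)/(-3))*P(-3))*0) + 311 = (-6 + (-12/(-3)*1)*0 + ((-12/(-3)*1)*0)²) + 311 = (-6 + (-12*(-⅓)*1)*0 + ((-12*(-⅓)*1)*0)²) + 311 = (-6 + (4*1)*0 + ((4*1)*0)²) + 311 = (-6 + 4*0 + (4*0)²) + 311 = (-6 + 0 + 0²) + 311 = (-6 + 0 + 0) + 311 = -6 + 311 = 305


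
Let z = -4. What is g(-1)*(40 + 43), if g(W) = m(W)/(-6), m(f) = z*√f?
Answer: 166*I/3 ≈ 55.333*I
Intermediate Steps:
m(f) = -4*√f
g(W) = 2*√W/3 (g(W) = -4*√W/(-6) = -4*√W*(-⅙) = 2*√W/3)
g(-1)*(40 + 43) = (2*√(-1)/3)*(40 + 43) = (2*I/3)*83 = 166*I/3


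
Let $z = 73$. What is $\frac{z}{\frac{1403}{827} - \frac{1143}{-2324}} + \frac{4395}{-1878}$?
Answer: $\frac{81667634359}{2632851458} \approx 31.019$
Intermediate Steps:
$\frac{z}{\frac{1403}{827} - \frac{1143}{-2324}} + \frac{4395}{-1878} = \frac{73}{\frac{1403}{827} - \frac{1143}{-2324}} + \frac{4395}{-1878} = \frac{73}{1403 \cdot \frac{1}{827} - - \frac{1143}{2324}} + 4395 \left(- \frac{1}{1878}\right) = \frac{73}{\frac{1403}{827} + \frac{1143}{2324}} - \frac{1465}{626} = \frac{73}{\frac{4205833}{1921948}} - \frac{1465}{626} = 73 \cdot \frac{1921948}{4205833} - \frac{1465}{626} = \frac{140302204}{4205833} - \frac{1465}{626} = \frac{81667634359}{2632851458}$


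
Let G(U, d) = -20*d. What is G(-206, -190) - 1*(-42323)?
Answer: 46123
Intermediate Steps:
G(-206, -190) - 1*(-42323) = -20*(-190) - 1*(-42323) = 3800 + 42323 = 46123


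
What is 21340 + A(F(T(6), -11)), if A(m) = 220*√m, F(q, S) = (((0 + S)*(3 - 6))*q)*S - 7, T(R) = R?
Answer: 21340 + 220*I*√2185 ≈ 21340.0 + 10284.0*I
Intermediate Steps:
F(q, S) = -7 - 3*q*S² (F(q, S) = ((S*(-3))*q)*S - 7 = ((-3*S)*q)*S - 7 = (-3*S*q)*S - 7 = -3*q*S² - 7 = -7 - 3*q*S²)
21340 + A(F(T(6), -11)) = 21340 + 220*√(-7 - 3*6*(-11)²) = 21340 + 220*√(-7 - 3*6*121) = 21340 + 220*√(-7 - 2178) = 21340 + 220*√(-2185) = 21340 + 220*(I*√2185) = 21340 + 220*I*√2185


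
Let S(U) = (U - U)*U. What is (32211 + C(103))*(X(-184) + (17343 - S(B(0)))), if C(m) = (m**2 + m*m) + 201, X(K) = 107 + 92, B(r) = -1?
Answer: 940777460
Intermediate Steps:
X(K) = 199
S(U) = 0 (S(U) = 0*U = 0)
C(m) = 201 + 2*m**2 (C(m) = (m**2 + m**2) + 201 = 2*m**2 + 201 = 201 + 2*m**2)
(32211 + C(103))*(X(-184) + (17343 - S(B(0)))) = (32211 + (201 + 2*103**2))*(199 + (17343 - 1*0)) = (32211 + (201 + 2*10609))*(199 + (17343 + 0)) = (32211 + (201 + 21218))*(199 + 17343) = (32211 + 21419)*17542 = 53630*17542 = 940777460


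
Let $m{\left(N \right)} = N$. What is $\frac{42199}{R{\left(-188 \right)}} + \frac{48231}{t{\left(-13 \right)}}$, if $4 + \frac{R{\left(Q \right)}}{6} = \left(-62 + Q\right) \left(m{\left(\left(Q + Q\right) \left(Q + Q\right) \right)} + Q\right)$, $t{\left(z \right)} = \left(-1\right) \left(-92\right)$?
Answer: $\frac{111026683883}{211782024} \approx 524.25$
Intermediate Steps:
$t{\left(z \right)} = 92$
$R{\left(Q \right)} = -24 + 6 \left(-62 + Q\right) \left(Q + 4 Q^{2}\right)$ ($R{\left(Q \right)} = -24 + 6 \left(-62 + Q\right) \left(\left(Q + Q\right) \left(Q + Q\right) + Q\right) = -24 + 6 \left(-62 + Q\right) \left(2 Q 2 Q + Q\right) = -24 + 6 \left(-62 + Q\right) \left(4 Q^{2} + Q\right) = -24 + 6 \left(-62 + Q\right) \left(Q + 4 Q^{2}\right)$)
$\frac{42199}{R{\left(-188 \right)}} + \frac{48231}{t{\left(-13 \right)}} = \frac{42199}{-24 - 1482 \left(-188\right)^{2} - -69936 + 24 \left(-188\right)^{3}} + \frac{48231}{92} = \frac{42199}{-24 - 52379808 + 69936 + 24 \left(-6644672\right)} + 48231 \cdot \frac{1}{92} = \frac{42199}{-24 - 52379808 + 69936 - 159472128} + \frac{2097}{4} = \frac{42199}{-211782024} + \frac{2097}{4} = 42199 \left(- \frac{1}{211782024}\right) + \frac{2097}{4} = - \frac{42199}{211782024} + \frac{2097}{4} = \frac{111026683883}{211782024}$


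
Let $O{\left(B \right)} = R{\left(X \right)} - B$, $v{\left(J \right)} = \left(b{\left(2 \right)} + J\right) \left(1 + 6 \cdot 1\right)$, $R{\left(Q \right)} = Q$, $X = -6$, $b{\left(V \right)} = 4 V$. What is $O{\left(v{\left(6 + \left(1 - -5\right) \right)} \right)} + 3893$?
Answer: $3747$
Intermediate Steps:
$v{\left(J \right)} = 56 + 7 J$ ($v{\left(J \right)} = \left(4 \cdot 2 + J\right) \left(1 + 6 \cdot 1\right) = \left(8 + J\right) \left(1 + 6\right) = \left(8 + J\right) 7 = 56 + 7 J$)
$O{\left(B \right)} = -6 - B$
$O{\left(v{\left(6 + \left(1 - -5\right) \right)} \right)} + 3893 = \left(-6 - \left(56 + 7 \left(6 + \left(1 - -5\right)\right)\right)\right) + 3893 = \left(-6 - \left(56 + 7 \left(6 + \left(1 + 5\right)\right)\right)\right) + 3893 = \left(-6 - \left(56 + 7 \left(6 + 6\right)\right)\right) + 3893 = \left(-6 - \left(56 + 7 \cdot 12\right)\right) + 3893 = \left(-6 - \left(56 + 84\right)\right) + 3893 = \left(-6 - 140\right) + 3893 = -146 + 3893 = 3747$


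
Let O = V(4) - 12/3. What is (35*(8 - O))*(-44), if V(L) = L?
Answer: -12320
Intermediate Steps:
O = 0 (O = 4 - 12/3 = 4 - 1*4 = 4 - 4 = 0)
(35*(8 - O))*(-44) = (35*(8 - 1*0))*(-44) = (35*(8 + 0))*(-44) = (35*8)*(-44) = 280*(-44) = -12320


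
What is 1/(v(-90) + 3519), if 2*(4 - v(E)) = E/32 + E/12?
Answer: 32/112901 ≈ 0.00028343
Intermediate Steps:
v(E) = 4 - 11*E/192 (v(E) = 4 - (E/32 + E/12)/2 = 4 - 11*E/192)
1/(v(-90) + 3519) = 1/((4 - 11/192*(-90)) + 3519) = 1/((4 + 165/32) + 3519) = 1/(293/32 + 3519) = 1/(112901/32) = 32/112901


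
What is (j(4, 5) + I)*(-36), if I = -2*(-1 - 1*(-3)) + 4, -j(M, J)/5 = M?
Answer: 720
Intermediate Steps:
j(M, J) = -5*M
I = 0 (I = -2*(-1 + 3) + 4 = -2*2 + 4 = -4 + 4 = 0)
(j(4, 5) + I)*(-36) = (-5*4 + 0)*(-36) = (-20 + 0)*(-36) = -20*(-36) = 720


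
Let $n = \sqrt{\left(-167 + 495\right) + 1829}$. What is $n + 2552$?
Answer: $2552 + \sqrt{2157} \approx 2598.4$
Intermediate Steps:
$n = \sqrt{2157}$ ($n = \sqrt{328 + 1829} = \sqrt{2157} \approx 46.443$)
$n + 2552 = \sqrt{2157} + 2552 = 2552 + \sqrt{2157}$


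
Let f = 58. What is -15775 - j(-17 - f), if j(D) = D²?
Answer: -21400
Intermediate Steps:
-15775 - j(-17 - f) = -15775 - (-17 - 1*58)² = -15775 - (-17 - 58)² = -15775 - 1*(-75)² = -15775 - 1*5625 = -15775 - 5625 = -21400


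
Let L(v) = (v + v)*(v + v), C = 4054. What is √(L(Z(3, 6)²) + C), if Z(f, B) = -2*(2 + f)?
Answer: √44054 ≈ 209.89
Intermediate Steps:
Z(f, B) = -4 - 2*f
L(v) = 4*v² (L(v) = (2*v)*(2*v) = 4*v²)
√(L(Z(3, 6)²) + C) = √(4*((-4 - 2*3)²)² + 4054) = √(4*((-4 - 6)²)² + 4054) = √(4*((-10)²)² + 4054) = √(4*100² + 4054) = √(4*10000 + 4054) = √(40000 + 4054) = √44054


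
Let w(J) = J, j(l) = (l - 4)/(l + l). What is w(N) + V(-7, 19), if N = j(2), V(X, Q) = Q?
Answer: 37/2 ≈ 18.500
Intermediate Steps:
j(l) = (-4 + l)/(2*l) (j(l) = (-4 + l)/((2*l)) = (-4 + l)*(1/(2*l)) = (-4 + l)/(2*l))
N = -1/2 (N = (1/2)*(-4 + 2)/2 = (1/2)*(1/2)*(-2) = -1/2 ≈ -0.50000)
w(N) + V(-7, 19) = -1/2 + 19 = 37/2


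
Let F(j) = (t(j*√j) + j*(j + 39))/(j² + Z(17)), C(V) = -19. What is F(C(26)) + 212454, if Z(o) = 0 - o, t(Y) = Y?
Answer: 18270949/86 - 19*I*√19/344 ≈ 2.1245e+5 - 0.24075*I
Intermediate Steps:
Z(o) = -o
F(j) = (j^(3/2) + j*(39 + j))/(-17 + j²) (F(j) = (j*√j + j*(j + 39))/(j² - 1*17) = (j^(3/2) + j*(39 + j))/(j² - 17) = (j^(3/2) + j*(39 + j))/(-17 + j²))
F(C(26)) + 212454 = ((-19)² + (-19)^(3/2) + 39*(-19))/(-17 + (-19)²) + 212454 = (361 - 19*I*√19 - 741)/(-17 + 361) + 212454 = (-380 - 19*I*√19)/344 + 212454 = (-95/86 - 19*I*√19/344) + 212454 = 18270949/86 - 19*I*√19/344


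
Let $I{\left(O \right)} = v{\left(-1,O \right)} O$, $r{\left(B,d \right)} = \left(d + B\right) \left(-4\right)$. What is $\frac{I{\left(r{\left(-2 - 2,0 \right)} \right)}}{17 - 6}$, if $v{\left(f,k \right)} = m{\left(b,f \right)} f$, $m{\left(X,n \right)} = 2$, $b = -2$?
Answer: $- \frac{32}{11} \approx -2.9091$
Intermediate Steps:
$v{\left(f,k \right)} = 2 f$
$r{\left(B,d \right)} = - 4 B - 4 d$ ($r{\left(B,d \right)} = \left(B + d\right) \left(-4\right) = - 4 B - 4 d$)
$I{\left(O \right)} = - 2 O$ ($I{\left(O \right)} = 2 \left(-1\right) O = - 2 O$)
$\frac{I{\left(r{\left(-2 - 2,0 \right)} \right)}}{17 - 6} = \frac{\left(-2\right) \left(- 4 \left(-2 - 2\right) - 0\right)}{17 - 6} = \frac{\left(-2\right) \left(- 4 \left(-2 - 2\right) + 0\right)}{11} = - 2 \left(\left(-4\right) \left(-4\right) + 0\right) \frac{1}{11} = - 2 \left(16 + 0\right) \frac{1}{11} = \left(-2\right) 16 \cdot \frac{1}{11} = \left(-32\right) \frac{1}{11} = - \frac{32}{11}$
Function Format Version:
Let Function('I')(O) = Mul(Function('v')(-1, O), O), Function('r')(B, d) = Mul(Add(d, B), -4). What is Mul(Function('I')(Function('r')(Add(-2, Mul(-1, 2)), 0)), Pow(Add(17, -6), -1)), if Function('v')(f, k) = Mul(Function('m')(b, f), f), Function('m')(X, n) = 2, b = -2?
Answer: Rational(-32, 11) ≈ -2.9091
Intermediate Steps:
Function('v')(f, k) = Mul(2, f)
Function('r')(B, d) = Add(Mul(-4, B), Mul(-4, d)) (Function('r')(B, d) = Mul(Add(B, d), -4) = Add(Mul(-4, B), Mul(-4, d)))
Function('I')(O) = Mul(-2, O) (Function('I')(O) = Mul(Mul(2, -1), O) = Mul(-2, O))
Mul(Function('I')(Function('r')(Add(-2, Mul(-1, 2)), 0)), Pow(Add(17, -6), -1)) = Mul(Mul(-2, Add(Mul(-4, Add(-2, Mul(-1, 2))), Mul(-4, 0))), Pow(Add(17, -6), -1)) = Mul(Mul(-2, Add(Mul(-4, Add(-2, -2)), 0)), Pow(11, -1)) = Mul(Mul(-2, Add(Mul(-4, -4), 0)), Rational(1, 11)) = Mul(Mul(-2, Add(16, 0)), Rational(1, 11)) = Mul(Mul(-2, 16), Rational(1, 11)) = Mul(-32, Rational(1, 11)) = Rational(-32, 11)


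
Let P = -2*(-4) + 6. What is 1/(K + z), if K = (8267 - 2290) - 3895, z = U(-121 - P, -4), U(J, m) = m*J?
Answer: 1/2622 ≈ 0.00038139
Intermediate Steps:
P = 14 (P = 8 + 6 = 14)
U(J, m) = J*m
z = 540 (z = (-121 - 1*14)*(-4) = (-121 - 14)*(-4) = -135*(-4) = 540)
K = 2082 (K = 5977 - 3895 = 2082)
1/(K + z) = 1/(2082 + 540) = 1/2622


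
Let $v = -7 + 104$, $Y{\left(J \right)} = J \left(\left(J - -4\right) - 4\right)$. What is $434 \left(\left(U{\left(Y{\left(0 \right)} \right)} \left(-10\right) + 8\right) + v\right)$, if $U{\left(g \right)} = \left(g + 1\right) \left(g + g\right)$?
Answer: $45570$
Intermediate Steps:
$Y{\left(J \right)} = J^{2}$ ($Y{\left(J \right)} = J \left(\left(J + 4\right) - 4\right) = J \left(\left(4 + J\right) - 4\right) = J J = J^{2}$)
$v = 97$
$U{\left(g \right)} = 2 g \left(1 + g\right)$ ($U{\left(g \right)} = \left(1 + g\right) 2 g = 2 g \left(1 + g\right)$)
$434 \left(\left(U{\left(Y{\left(0 \right)} \right)} \left(-10\right) + 8\right) + v\right) = 434 \left(\left(2 \cdot 0^{2} \left(1 + 0^{2}\right) \left(-10\right) + 8\right) + 97\right) = 434 \left(\left(2 \cdot 0 \left(1 + 0\right) \left(-10\right) + 8\right) + 97\right) = 434 \left(\left(2 \cdot 0 \cdot 1 \left(-10\right) + 8\right) + 97\right) = 434 \left(\left(0 \left(-10\right) + 8\right) + 97\right) = 434 \left(\left(0 + 8\right) + 97\right) = 434 \left(8 + 97\right) = 434 \cdot 105 = 45570$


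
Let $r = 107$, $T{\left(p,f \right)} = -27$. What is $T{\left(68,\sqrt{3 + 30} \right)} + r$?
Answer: $80$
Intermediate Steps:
$T{\left(68,\sqrt{3 + 30} \right)} + r = -27 + 107 = 80$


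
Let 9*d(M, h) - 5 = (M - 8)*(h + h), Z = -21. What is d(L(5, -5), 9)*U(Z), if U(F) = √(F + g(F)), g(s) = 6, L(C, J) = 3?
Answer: -85*I*√15/9 ≈ -36.578*I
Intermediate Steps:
U(F) = √(6 + F) (U(F) = √(F + 6) = √(6 + F))
d(M, h) = 5/9 + 2*h*(-8 + M)/9 (d(M, h) = 5/9 + ((M - 8)*(h + h))/9 = 5/9 + ((-8 + M)*(2*h))/9 = 5/9 + (2*h*(-8 + M))/9 = 5/9 + 2*h*(-8 + M)/9)
d(L(5, -5), 9)*U(Z) = (5/9 - 16/9*9 + (2/9)*3*9)*√(6 - 21) = (5/9 - 16 + 6)*√(-15) = -85*I*√15/9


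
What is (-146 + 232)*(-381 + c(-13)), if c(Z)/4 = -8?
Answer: -35518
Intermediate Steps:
c(Z) = -32 (c(Z) = 4*(-8) = -32)
(-146 + 232)*(-381 + c(-13)) = (-146 + 232)*(-381 - 32) = 86*(-413) = -35518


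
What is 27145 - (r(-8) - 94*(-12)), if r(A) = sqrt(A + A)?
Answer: 26017 - 4*I ≈ 26017.0 - 4.0*I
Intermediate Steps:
r(A) = sqrt(2)*sqrt(A) (r(A) = sqrt(2*A) = sqrt(2)*sqrt(A))
27145 - (r(-8) - 94*(-12)) = 27145 - (sqrt(2)*sqrt(-8) - 94*(-12)) = 27145 - (sqrt(2)*(2*I*sqrt(2)) + 1128) = 27145 - (4*I + 1128) = 27145 - (1128 + 4*I) = 27145 + (-1128 - 4*I) = 26017 - 4*I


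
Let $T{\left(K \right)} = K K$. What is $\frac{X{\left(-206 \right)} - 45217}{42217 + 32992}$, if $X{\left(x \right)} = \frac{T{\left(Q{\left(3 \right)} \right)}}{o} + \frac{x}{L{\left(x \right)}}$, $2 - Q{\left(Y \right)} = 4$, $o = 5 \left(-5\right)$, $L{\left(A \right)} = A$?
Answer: $- \frac{1130404}{1880225} \approx -0.60121$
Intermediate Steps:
$o = -25$
$Q{\left(Y \right)} = -2$ ($Q{\left(Y \right)} = 2 - 4 = -2$)
$T{\left(K \right)} = K^{2}$
$X{\left(x \right)} = \frac{21}{25}$ ($X{\left(x \right)} = \frac{\left(-2\right)^{2}}{-25} + \frac{x}{x} = 4 \left(- \frac{1}{25}\right) + 1 = - \frac{4}{25} + 1 = \frac{21}{25}$)
$\frac{X{\left(-206 \right)} - 45217}{42217 + 32992} = \frac{\frac{21}{25} - 45217}{42217 + 32992} = - \frac{1130404}{25 \cdot 75209} = \left(- \frac{1130404}{25}\right) \frac{1}{75209} = - \frac{1130404}{1880225}$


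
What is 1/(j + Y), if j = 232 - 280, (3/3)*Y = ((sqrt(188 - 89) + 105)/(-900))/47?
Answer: -4771686750/229052808607 + 7050*sqrt(11)/229052808607 ≈ -0.020832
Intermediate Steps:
Y = -7/2820 - sqrt(11)/14100 (Y = ((sqrt(188 - 89) + 105)/(-900))/47 = ((sqrt(99) + 105)*(-1/900))*(1/47) = ((3*sqrt(11) + 105)*(-1/900))*(1/47) = ((105 + 3*sqrt(11))*(-1/900))*(1/47) = (-7/60 - sqrt(11)/300)*(1/47) = -7/2820 - sqrt(11)/14100 ≈ -0.0027175)
j = -48
1/(j + Y) = 1/(-48 + (-7/2820 - sqrt(11)/14100)) = 1/(-135367/2820 - sqrt(11)/14100)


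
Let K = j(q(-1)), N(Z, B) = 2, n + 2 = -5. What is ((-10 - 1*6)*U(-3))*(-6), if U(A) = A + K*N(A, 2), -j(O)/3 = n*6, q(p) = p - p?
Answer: 23904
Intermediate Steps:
n = -7 (n = -2 - 5 = -7)
q(p) = 0
j(O) = 126 (j(O) = -(-21)*6 = -3*(-42) = 126)
K = 126
U(A) = 252 + A (U(A) = A + 126*2 = A + 252 = 252 + A)
((-10 - 1*6)*U(-3))*(-6) = ((-10 - 1*6)*(252 - 3))*(-6) = ((-10 - 6)*249)*(-6) = -16*249*(-6) = -3984*(-6) = 23904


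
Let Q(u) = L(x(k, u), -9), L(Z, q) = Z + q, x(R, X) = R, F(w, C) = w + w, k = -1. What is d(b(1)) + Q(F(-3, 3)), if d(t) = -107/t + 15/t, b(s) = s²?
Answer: -102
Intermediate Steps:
F(w, C) = 2*w
d(t) = -92/t
Q(u) = -10 (Q(u) = -1 - 9 = -10)
d(b(1)) + Q(F(-3, 3)) = -92/(1²) - 10 = -92/1 - 10 = -92*1 - 10 = -92 - 10 = -102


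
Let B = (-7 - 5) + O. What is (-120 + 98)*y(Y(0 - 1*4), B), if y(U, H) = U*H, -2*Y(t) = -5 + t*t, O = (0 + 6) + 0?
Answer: -726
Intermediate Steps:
O = 6 (O = 6 + 0 = 6)
Y(t) = 5/2 - t²/2 (Y(t) = -(-5 + t*t)/2 = -(-5 + t²)/2 = 5/2 - t²/2)
B = -6 (B = (-7 - 5) + 6 = -12 + 6 = -6)
y(U, H) = H*U
(-120 + 98)*y(Y(0 - 1*4), B) = (-120 + 98)*(-6*(5/2 - (0 - 1*4)²/2)) = -(-132)*(5/2 - (0 - 4)²/2) = -(-132)*(5/2 - ½*(-4)²) = -(-132)*(5/2 - ½*16) = -(-132)*(5/2 - 8) = -(-132)*(-11)/2 = -22*33 = -726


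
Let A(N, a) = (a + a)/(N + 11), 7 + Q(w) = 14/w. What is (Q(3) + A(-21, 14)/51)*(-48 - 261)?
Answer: 62727/85 ≈ 737.96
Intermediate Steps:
Q(w) = -7 + 14/w
A(N, a) = 2*a/(11 + N) (A(N, a) = (2*a)/(11 + N) = 2*a/(11 + N))
(Q(3) + A(-21, 14)/51)*(-48 - 261) = ((-7 + 14/3) + (2*14/(11 - 21))/51)*(-48 - 261) = ((-7 + 14*(1/3)) + (2*14/(-10))*(1/51))*(-309) = ((-7 + 14/3) + (2*14*(-1/10))*(1/51))*(-309) = (-7/3 - 14/5*1/51)*(-309) = (-7/3 - 14/255)*(-309) = -203/85*(-309) = 62727/85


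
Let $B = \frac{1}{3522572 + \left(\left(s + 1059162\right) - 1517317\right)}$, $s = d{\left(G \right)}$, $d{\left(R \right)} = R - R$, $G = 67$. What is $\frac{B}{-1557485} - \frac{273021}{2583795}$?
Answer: $- \frac{86871341801746996}{822126278162484985} \approx -0.10567$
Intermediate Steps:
$d{\left(R \right)} = 0$
$s = 0$
$B = \frac{1}{3064417}$ ($B = \frac{1}{3522572 + \left(\left(0 + 1059162\right) - 1517317\right)} = \frac{1}{3522572 + \left(1059162 - 1517317\right)} = \frac{1}{3522572 - 458155} = \frac{1}{3064417} \approx 3.2633 \cdot 10^{-7}$)
$\frac{B}{-1557485} - \frac{273021}{2583795} = \frac{1}{3064417 \left(-1557485\right)} - \frac{273021}{2583795} = \frac{1}{3064417} \left(- \frac{1}{1557485}\right) - \frac{91007}{861265} = - \frac{1}{4772783511245} - \frac{91007}{861265} = - \frac{86871341801746996}{822126278162484985}$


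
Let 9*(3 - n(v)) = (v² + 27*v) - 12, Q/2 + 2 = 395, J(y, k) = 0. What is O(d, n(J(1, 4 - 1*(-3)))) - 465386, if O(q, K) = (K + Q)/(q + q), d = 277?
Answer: -773469161/1662 ≈ -4.6538e+5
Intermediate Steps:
Q = 786 (Q = -4 + 2*395 = -4 + 790 = 786)
n(v) = 13/3 - 3*v - v²/9 (n(v) = 3 - ((v² + 27*v) - 12)/9 = 3 - (-12 + v² + 27*v)/9 = 3 + (4/3 - 3*v - v²/9) = 13/3 - 3*v - v²/9)
O(q, K) = (786 + K)/(2*q) (O(q, K) = (K + 786)/(q + q) = (786 + K)/((2*q)) = (786 + K)*(1/(2*q)) = (786 + K)/(2*q))
O(d, n(J(1, 4 - 1*(-3)))) - 465386 = (½)*(786 + (13/3 - 3*0 - ⅑*0²))/277 - 465386 = (½)*(1/277)*(786 + (13/3 + 0 - ⅑*0)) - 465386 = (½)*(1/277)*(786 + (13/3 + 0 + 0)) - 465386 = (½)*(1/277)*(786 + 13/3) - 465386 = (½)*(1/277)*(2371/3) - 465386 = 2371/1662 - 465386 = -773469161/1662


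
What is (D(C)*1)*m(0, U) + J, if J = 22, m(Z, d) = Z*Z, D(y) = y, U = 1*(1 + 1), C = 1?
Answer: 22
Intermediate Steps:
U = 2 (U = 1*2 = 2)
m(Z, d) = Z²
(D(C)*1)*m(0, U) + J = (1*1)*0² + 22 = 1*0 + 22 = 0 + 22 = 22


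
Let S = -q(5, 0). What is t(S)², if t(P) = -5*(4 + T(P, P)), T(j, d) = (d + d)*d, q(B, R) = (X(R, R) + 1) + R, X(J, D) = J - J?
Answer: 900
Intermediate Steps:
X(J, D) = 0
q(B, R) = 1 + R (q(B, R) = (0 + 1) + R = 1 + R)
T(j, d) = 2*d² (T(j, d) = (2*d)*d = 2*d²)
S = -1 (S = -(1 + 0) = -1*1 = -1)
t(P) = -20 - 10*P² (t(P) = -5*(4 + 2*P²) = -20 - 10*P²)
t(S)² = (-20 - 10*(-1)²)² = (-20 - 10*1)² = (-20 - 10)² = (-30)² = 900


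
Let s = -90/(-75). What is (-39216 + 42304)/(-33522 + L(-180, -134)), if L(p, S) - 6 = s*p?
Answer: -772/8433 ≈ -0.091545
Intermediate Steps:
s = 6/5 (s = -90*(-1/75) = 6/5 ≈ 1.2000)
L(p, S) = 6 + 6*p/5
(-39216 + 42304)/(-33522 + L(-180, -134)) = (-39216 + 42304)/(-33522 + (6 + (6/5)*(-180))) = 3088/(-33522 + (6 - 216)) = 3088/(-33522 - 210) = 3088/(-33732) = 3088*(-1/33732) = -772/8433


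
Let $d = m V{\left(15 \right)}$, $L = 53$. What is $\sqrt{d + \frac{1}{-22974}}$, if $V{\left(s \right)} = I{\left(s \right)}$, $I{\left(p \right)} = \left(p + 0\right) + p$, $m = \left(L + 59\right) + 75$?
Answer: $\frac{\sqrt{2960984209386}}{22974} \approx 74.9$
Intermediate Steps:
$m = 187$ ($m = \left(53 + 59\right) + 75 = 112 + 75 = 187$)
$I{\left(p \right)} = 2 p$ ($I{\left(p \right)} = p + p = 2 p$)
$V{\left(s \right)} = 2 s$
$d = 5610$ ($d = 187 \cdot 2 \cdot 15 = 187 \cdot 30 = 5610$)
$\sqrt{d + \frac{1}{-22974}} = \sqrt{5610 + \frac{1}{-22974}} = \sqrt{5610 - \frac{1}{22974}} = \sqrt{\frac{128884139}{22974}} = \frac{\sqrt{2960984209386}}{22974}$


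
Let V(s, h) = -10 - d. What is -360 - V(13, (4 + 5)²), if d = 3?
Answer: -347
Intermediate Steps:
V(s, h) = -13 (V(s, h) = -10 - 1*3 = -10 - 3 = -13)
-360 - V(13, (4 + 5)²) = -360 - 1*(-13) = -360 + 13 = -347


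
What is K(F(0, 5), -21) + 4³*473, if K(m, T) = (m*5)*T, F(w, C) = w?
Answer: 30272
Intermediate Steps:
K(m, T) = 5*T*m (K(m, T) = (5*m)*T = 5*T*m)
K(F(0, 5), -21) + 4³*473 = 5*(-21)*0 + 4³*473 = 0 + 64*473 = 0 + 30272 = 30272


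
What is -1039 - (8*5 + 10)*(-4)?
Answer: -839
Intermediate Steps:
-1039 - (8*5 + 10)*(-4) = -1039 - (40 + 10)*(-4) = -1039 - 50*(-4) = -1039 - 1*(-200) = -1039 + 200 = -839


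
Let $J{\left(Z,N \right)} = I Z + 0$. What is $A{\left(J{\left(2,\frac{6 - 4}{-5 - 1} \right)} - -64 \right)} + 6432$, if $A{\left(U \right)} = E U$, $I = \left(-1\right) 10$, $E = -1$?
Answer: $6388$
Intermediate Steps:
$I = -10$
$J{\left(Z,N \right)} = - 10 Z$ ($J{\left(Z,N \right)} = - 10 Z + 0 = - 10 Z$)
$A{\left(U \right)} = - U$
$A{\left(J{\left(2,\frac{6 - 4}{-5 - 1} \right)} - -64 \right)} + 6432 = - (\left(-10\right) 2 - -64) + 6432 = - (-20 + 64) + 6432 = \left(-1\right) 44 + 6432 = -44 + 6432 = 6388$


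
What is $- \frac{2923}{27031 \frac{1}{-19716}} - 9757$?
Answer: $- \frac{206111599}{27031} \approx -7625.0$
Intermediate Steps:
$- \frac{2923}{27031 \frac{1}{-19716}} - 9757 = - \frac{2923}{27031 \left(- \frac{1}{19716}\right)} - 9757 = - \frac{2923}{- \frac{27031}{19716}} - 9757 = \left(-2923\right) \left(- \frac{19716}{27031}\right) - 9757 = \frac{57629868}{27031} - 9757 = - \frac{206111599}{27031}$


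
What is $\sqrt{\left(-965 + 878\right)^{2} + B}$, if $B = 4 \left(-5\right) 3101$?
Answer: $i \sqrt{54451} \approx 233.35 i$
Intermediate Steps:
$B = -62020$ ($B = \left(-20\right) 3101 = -62020$)
$\sqrt{\left(-965 + 878\right)^{2} + B} = \sqrt{\left(-965 + 878\right)^{2} - 62020} = \sqrt{\left(-87\right)^{2} - 62020} = \sqrt{7569 - 62020} = \sqrt{-54451} = i \sqrt{54451}$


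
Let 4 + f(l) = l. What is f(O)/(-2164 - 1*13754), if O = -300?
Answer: 152/7959 ≈ 0.019098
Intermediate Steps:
f(l) = -4 + l
f(O)/(-2164 - 1*13754) = (-4 - 300)/(-2164 - 1*13754) = -304/(-2164 - 13754) = -304/(-15918) = -304*(-1/15918) = 152/7959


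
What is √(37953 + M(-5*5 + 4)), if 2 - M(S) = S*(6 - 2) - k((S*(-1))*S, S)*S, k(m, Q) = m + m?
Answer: √56561 ≈ 237.83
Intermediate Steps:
k(m, Q) = 2*m
M(S) = 2 - 4*S - 2*S³ (M(S) = 2 - (S*(6 - 2) - 2*((S*(-1))*S)*S) = 2 - (S*4 - 2*((-S)*S)*S) = 2 - (4*S - 2*(-S²)*S) = 2 - (4*S - (-2*S²)*S) = 2 - (4*S - (-2)*S³) = 2 - (4*S + 2*S³) = 2 - (2*S³ + 4*S) = 2 + (-4*S - 2*S³) = 2 - 4*S - 2*S³)
√(37953 + M(-5*5 + 4)) = √(37953 + (2 - 4*(-5*5 + 4) - 2*(-5*5 + 4)³)) = √(37953 + (2 - 4*(-25 + 4) - 2*(-25 + 4)³)) = √(37953 + (2 - 4*(-21) - 2*(-21)³)) = √(37953 + (2 + 84 - 2*(-9261))) = √(37953 + (2 + 84 + 18522)) = √(37953 + 18608) = √56561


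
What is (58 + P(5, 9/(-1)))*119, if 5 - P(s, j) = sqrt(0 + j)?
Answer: 7497 - 357*I ≈ 7497.0 - 357.0*I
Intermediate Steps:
P(s, j) = 5 - sqrt(j) (P(s, j) = 5 - sqrt(0 + j) = 5 - sqrt(j))
(58 + P(5, 9/(-1)))*119 = (58 + (5 - sqrt(9/(-1))))*119 = (58 + (5 - sqrt(9*(-1))))*119 = (58 + (5 - sqrt(-9)))*119 = (58 + (5 - 3*I))*119 = (63 - 3*I)*119 = 7497 - 357*I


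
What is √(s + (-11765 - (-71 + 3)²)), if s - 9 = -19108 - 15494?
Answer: I*√50982 ≈ 225.79*I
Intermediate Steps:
s = -34593 (s = 9 + (-19108 - 15494) = 9 - 34602 = -34593)
√(s + (-11765 - (-71 + 3)²)) = √(-34593 + (-11765 - (-71 + 3)²)) = √(-34593 + (-11765 - 1*(-68)²)) = √(-34593 + (-11765 - 1*4624)) = √(-34593 + (-11765 - 4624)) = √(-34593 - 16389) = √(-50982) = I*√50982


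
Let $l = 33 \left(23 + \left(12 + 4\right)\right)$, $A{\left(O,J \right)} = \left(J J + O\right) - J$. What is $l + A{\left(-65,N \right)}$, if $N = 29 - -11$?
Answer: $2782$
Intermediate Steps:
$N = 40$ ($N = 29 + 11 = 40$)
$A{\left(O,J \right)} = O + J^{2} - J$ ($A{\left(O,J \right)} = \left(J^{2} + O\right) - J = \left(O + J^{2}\right) - J = O + J^{2} - J$)
$l = 1287$ ($l = 33 \left(23 + 16\right) = 33 \cdot 39 = 1287$)
$l + A{\left(-65,N \right)} = 1287 - \left(105 - 1600\right) = 1287 - -1495 = 1287 + 1495 = 2782$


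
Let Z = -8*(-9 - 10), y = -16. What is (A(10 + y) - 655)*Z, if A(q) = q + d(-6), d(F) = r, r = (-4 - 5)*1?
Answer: -101840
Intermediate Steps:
r = -9 (r = -9*1 = -9)
d(F) = -9
Z = 152 (Z = -8*(-19) = 152)
A(q) = -9 + q (A(q) = q - 9 = -9 + q)
(A(10 + y) - 655)*Z = ((-9 + (10 - 16)) - 655)*152 = ((-9 - 6) - 655)*152 = (-15 - 655)*152 = -670*152 = -101840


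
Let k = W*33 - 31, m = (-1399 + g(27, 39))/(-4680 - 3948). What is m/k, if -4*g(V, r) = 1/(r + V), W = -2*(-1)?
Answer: 369337/79722720 ≈ 0.0046328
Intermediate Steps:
W = 2
g(V, r) = -1/(4*(V + r)) (g(V, r) = -1/(4*(r + V)) = -1/(4*(V + r)))
m = 369337/2277792 (m = (-1399 - 1/(4*27 + 4*39))/(-4680 - 3948) = (-1399 - 1/(108 + 156))/(-8628) = (-1399 - 1/264)*(-1/8628) = -369337/264*(-1/8628) = 369337/2277792 ≈ 0.16215)
k = 35 (k = 2*33 - 31 = 66 - 31 = 35)
m/k = (369337/2277792)/35 = (369337/2277792)*(1/35) = 369337/79722720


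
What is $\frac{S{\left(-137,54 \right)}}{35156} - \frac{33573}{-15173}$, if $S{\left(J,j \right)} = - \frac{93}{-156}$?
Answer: $\frac{61375674539}{27737943376} \approx 2.2127$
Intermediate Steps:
$S{\left(J,j \right)} = \frac{31}{52}$ ($S{\left(J,j \right)} = \left(-93\right) \left(- \frac{1}{156}\right) = \frac{31}{52}$)
$\frac{S{\left(-137,54 \right)}}{35156} - \frac{33573}{-15173} = \frac{31}{52 \cdot 35156} - \frac{33573}{-15173} = \frac{31}{52} \cdot \frac{1}{35156} - - \frac{33573}{15173} = \frac{31}{1828112} + \frac{33573}{15173} = \frac{61375674539}{27737943376}$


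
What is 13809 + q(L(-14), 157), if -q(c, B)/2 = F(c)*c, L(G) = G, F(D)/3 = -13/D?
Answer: 13887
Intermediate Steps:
F(D) = -39/D (F(D) = 3*(-13/D) = -39/D)
q(c, B) = 78 (q(c, B) = -2*(-39/c)*c = -2*(-39) = 78)
13809 + q(L(-14), 157) = 13809 + 78 = 13887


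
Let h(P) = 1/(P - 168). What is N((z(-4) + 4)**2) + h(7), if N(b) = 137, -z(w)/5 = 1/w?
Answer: 22056/161 ≈ 136.99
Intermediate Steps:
z(w) = -5/w
h(P) = 1/(-168 + P)
N((z(-4) + 4)**2) + h(7) = 137 + 1/(-168 + 7) = 137 + 1/(-161) = 137 - 1/161 = 22056/161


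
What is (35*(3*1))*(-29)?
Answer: -3045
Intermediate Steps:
(35*(3*1))*(-29) = (35*3)*(-29) = 105*(-29) = -3045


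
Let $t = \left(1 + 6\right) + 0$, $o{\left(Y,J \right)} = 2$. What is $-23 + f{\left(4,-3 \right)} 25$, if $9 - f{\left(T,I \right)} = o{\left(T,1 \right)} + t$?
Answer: $-23$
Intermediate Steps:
$t = 7$ ($t = 7 + 0 = 7$)
$f{\left(T,I \right)} = 0$ ($f{\left(T,I \right)} = 9 - \left(2 + 7\right) = 9 - 9 = 0$)
$-23 + f{\left(4,-3 \right)} 25 = -23 + 0 \cdot 25 = -23 + 0 = -23$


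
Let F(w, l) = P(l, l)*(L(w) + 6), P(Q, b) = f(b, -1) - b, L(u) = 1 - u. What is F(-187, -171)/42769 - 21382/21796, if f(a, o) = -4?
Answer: -104169975/466096562 ≈ -0.22349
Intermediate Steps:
P(Q, b) = -4 - b
F(w, l) = (-4 - l)*(7 - w) (F(w, l) = (-4 - l)*((1 - w) + 6) = (-4 - l)*(7 - w))
F(-187, -171)/42769 - 21382/21796 = ((-7 - 187)*(4 - 171))/42769 - 21382/21796 = -194*(-167)*(1/42769) - 21382*1/21796 = 32398*(1/42769) - 10691/10898 = 32398/42769 - 10691/10898 = -104169975/466096562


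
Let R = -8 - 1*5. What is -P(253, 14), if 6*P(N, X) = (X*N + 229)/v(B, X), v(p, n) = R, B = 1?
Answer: 1257/26 ≈ 48.346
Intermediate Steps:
R = -13 (R = -8 - 5 = -13)
v(p, n) = -13
P(N, X) = -229/78 - N*X/78 (P(N, X) = ((X*N + 229)/(-13))/6 = ((N*X + 229)*(-1/13))/6 = ((229 + N*X)*(-1/13))/6 = (-229/13 - N*X/13)/6 = -229/78 - N*X/78)
-P(253, 14) = -(-229/78 - 1/78*253*14) = -(-229/78 - 1771/39) = -1*(-1257/26) = 1257/26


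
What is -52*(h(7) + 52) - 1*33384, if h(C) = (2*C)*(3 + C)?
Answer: -43368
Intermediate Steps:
h(C) = 2*C*(3 + C)
-52*(h(7) + 52) - 1*33384 = -52*(2*7*(3 + 7) + 52) - 1*33384 = -52*(2*7*10 + 52) - 33384 = -52*(140 + 52) - 33384 = -52*192 - 33384 = -9984 - 33384 = -43368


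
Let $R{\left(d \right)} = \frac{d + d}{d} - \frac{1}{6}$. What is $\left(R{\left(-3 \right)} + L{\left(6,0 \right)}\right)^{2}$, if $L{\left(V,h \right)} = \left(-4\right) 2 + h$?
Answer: $\frac{1369}{36} \approx 38.028$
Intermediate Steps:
$R{\left(d \right)} = \frac{11}{6}$ ($R{\left(d \right)} = \frac{2 d}{d} - \frac{1}{6} = 2 - \frac{1}{6} = \frac{11}{6}$)
$L{\left(V,h \right)} = -8 + h$
$\left(R{\left(-3 \right)} + L{\left(6,0 \right)}\right)^{2} = \left(\frac{11}{6} + \left(-8 + 0\right)\right)^{2} = \left(\frac{11}{6} - 8\right)^{2} = \left(- \frac{37}{6}\right)^{2} = \frac{1369}{36}$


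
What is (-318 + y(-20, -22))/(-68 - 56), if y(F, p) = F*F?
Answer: -41/62 ≈ -0.66129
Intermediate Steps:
y(F, p) = F**2
(-318 + y(-20, -22))/(-68 - 56) = (-318 + (-20)**2)/(-68 - 56) = (-318 + 400)/(-124) = 82*(-1/124) = -41/62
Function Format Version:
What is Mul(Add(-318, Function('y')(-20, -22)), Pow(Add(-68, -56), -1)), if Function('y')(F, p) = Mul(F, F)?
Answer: Rational(-41, 62) ≈ -0.66129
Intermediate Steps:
Function('y')(F, p) = Pow(F, 2)
Mul(Add(-318, Function('y')(-20, -22)), Pow(Add(-68, -56), -1)) = Mul(Add(-318, Pow(-20, 2)), Pow(Add(-68, -56), -1)) = Mul(Add(-318, 400), Pow(-124, -1)) = Mul(82, Rational(-1, 124)) = Rational(-41, 62)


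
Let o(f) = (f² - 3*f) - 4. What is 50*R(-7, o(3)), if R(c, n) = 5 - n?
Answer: 450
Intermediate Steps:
o(f) = -4 + f² - 3*f
50*R(-7, o(3)) = 50*(5 - (-4 + 3² - 3*3)) = 50*(5 - (-4 + 9 - 9)) = 50*(5 - 1*(-4)) = 50*(5 + 4) = 50*9 = 450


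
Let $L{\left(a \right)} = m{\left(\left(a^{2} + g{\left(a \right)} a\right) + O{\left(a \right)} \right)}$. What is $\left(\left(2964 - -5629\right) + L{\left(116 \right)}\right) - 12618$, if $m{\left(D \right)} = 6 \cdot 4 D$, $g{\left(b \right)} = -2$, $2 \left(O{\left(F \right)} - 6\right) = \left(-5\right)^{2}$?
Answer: $313795$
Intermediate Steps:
$O{\left(F \right)} = \frac{37}{2}$ ($O{\left(F \right)} = 6 + \frac{\left(-5\right)^{2}}{2} = 6 + \frac{1}{2} \cdot 25 = 6 + \frac{25}{2} = \frac{37}{2}$)
$m{\left(D \right)} = 24 D$
$L{\left(a \right)} = 444 - 48 a + 24 a^{2}$ ($L{\left(a \right)} = 24 \left(\left(a^{2} - 2 a\right) + \frac{37}{2}\right) = 24 \left(\frac{37}{2} + a^{2} - 2 a\right) = 444 - 48 a + 24 a^{2}$)
$\left(\left(2964 - -5629\right) + L{\left(116 \right)}\right) - 12618 = \left(\left(2964 - -5629\right) + \left(444 - 5568 + 24 \cdot 116^{2}\right)\right) - 12618 = \left(\left(2964 + 5629\right) + \left(444 - 5568 + 24 \cdot 13456\right)\right) - 12618 = \left(8593 + \left(444 - 5568 + 322944\right)\right) - 12618 = \left(8593 + 317820\right) - 12618 = 326413 - 12618 = 313795$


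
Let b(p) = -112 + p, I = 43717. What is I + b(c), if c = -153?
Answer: 43452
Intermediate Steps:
I + b(c) = 43717 + (-112 - 153) = 43717 - 265 = 43452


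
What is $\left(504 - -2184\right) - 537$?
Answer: $2151$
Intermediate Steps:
$\left(504 - -2184\right) - 537 = \left(504 + 2184\right) - 537 = 2688 - 537 = 2151$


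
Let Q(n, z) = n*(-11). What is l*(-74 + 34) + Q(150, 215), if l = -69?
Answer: 1110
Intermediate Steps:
Q(n, z) = -11*n
l*(-74 + 34) + Q(150, 215) = -69*(-74 + 34) - 11*150 = -69*(-40) - 1650 = 2760 - 1650 = 1110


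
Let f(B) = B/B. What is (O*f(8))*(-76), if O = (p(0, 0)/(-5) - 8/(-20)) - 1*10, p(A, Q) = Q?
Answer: 3648/5 ≈ 729.60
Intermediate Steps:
f(B) = 1
O = -48/5 (O = (0/(-5) - 8/(-20)) - 1*10 = (0*(-⅕) - 8*(-1/20)) - 10 = (0 + ⅖) - 10 = ⅖ - 10 = -48/5 ≈ -9.6000)
(O*f(8))*(-76) = -48/5*1*(-76) = -48/5*(-76) = 3648/5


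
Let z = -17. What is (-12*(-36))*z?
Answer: -7344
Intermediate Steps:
(-12*(-36))*z = -12*(-36)*(-17) = 432*(-17) = -7344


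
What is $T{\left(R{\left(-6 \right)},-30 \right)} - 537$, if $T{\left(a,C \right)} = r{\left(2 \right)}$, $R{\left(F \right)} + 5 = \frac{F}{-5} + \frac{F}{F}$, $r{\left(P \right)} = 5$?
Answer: $-532$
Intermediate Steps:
$R{\left(F \right)} = -4 - \frac{F}{5}$ ($R{\left(F \right)} = -5 + \left(\frac{F}{-5} + \frac{F}{F}\right) = -5 + \left(F \left(- \frac{1}{5}\right) + 1\right) = -5 - \left(-1 + \frac{F}{5}\right) = -4 - \frac{F}{5}$)
$T{\left(a,C \right)} = 5$
$T{\left(R{\left(-6 \right)},-30 \right)} - 537 = 5 - 537 = -532$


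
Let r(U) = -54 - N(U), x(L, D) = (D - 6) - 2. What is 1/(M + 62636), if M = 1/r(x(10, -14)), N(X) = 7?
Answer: 61/3820795 ≈ 1.5965e-5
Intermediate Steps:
x(L, D) = -8 + D (x(L, D) = (-6 + D) - 2 = -8 + D)
r(U) = -61 (r(U) = -54 - 1*7 = -54 - 7 = -61)
M = -1/61 (M = 1/(-61) = -1/61 ≈ -0.016393)
1/(M + 62636) = 1/(-1/61 + 62636) = 1/(3820795/61) = 61/3820795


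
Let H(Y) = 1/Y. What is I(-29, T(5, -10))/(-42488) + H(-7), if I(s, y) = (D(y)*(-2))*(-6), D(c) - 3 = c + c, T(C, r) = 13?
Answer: -11231/74354 ≈ -0.15105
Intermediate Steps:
D(c) = 3 + 2*c (D(c) = 3 + (c + c) = 3 + 2*c)
I(s, y) = 36 + 24*y (I(s, y) = ((3 + 2*y)*(-2))*(-6) = (-6 - 4*y)*(-6) = 36 + 24*y)
I(-29, T(5, -10))/(-42488) + H(-7) = (36 + 24*13)/(-42488) + 1/(-7) = (36 + 312)*(-1/42488) - ⅐ = 348*(-1/42488) - ⅐ = -87/10622 - ⅐ = -11231/74354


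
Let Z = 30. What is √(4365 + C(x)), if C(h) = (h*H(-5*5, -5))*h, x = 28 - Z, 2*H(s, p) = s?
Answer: √4315 ≈ 65.689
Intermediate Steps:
H(s, p) = s/2
x = -2 (x = 28 - 1*30 = 28 - 30 = -2)
C(h) = -25*h²/2 (C(h) = (h*((-5*5)/2))*h = (h*((½)*(-25)))*h = (h*(-25/2))*h = (-25*h/2)*h = -25*h²/2)
√(4365 + C(x)) = √(4365 - 25/2*(-2)²) = √(4365 - 25/2*4) = √(4365 - 50) = √4315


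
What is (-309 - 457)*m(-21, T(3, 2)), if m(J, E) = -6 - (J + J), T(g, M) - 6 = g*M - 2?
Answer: -27576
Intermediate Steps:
T(g, M) = 4 + M*g (T(g, M) = 6 + (g*M - 2) = 6 + (M*g - 2) = 6 + (-2 + M*g) = 4 + M*g)
m(J, E) = -6 - 2*J
(-309 - 457)*m(-21, T(3, 2)) = (-309 - 457)*(-6 - 2*(-21)) = -766*(-6 + 42) = -766*36 = -27576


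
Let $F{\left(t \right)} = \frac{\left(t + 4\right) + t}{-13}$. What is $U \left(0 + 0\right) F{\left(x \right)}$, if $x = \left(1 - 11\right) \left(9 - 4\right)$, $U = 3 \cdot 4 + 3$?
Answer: $0$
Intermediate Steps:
$U = 15$ ($U = 12 + 3 = 15$)
$x = -50$ ($x = \left(-10\right) 5 = -50$)
$F{\left(t \right)} = - \frac{4}{13} - \frac{2 t}{13}$ ($F{\left(t \right)} = \left(\left(4 + t\right) + t\right) \left(- \frac{1}{13}\right) = \left(4 + 2 t\right) \left(- \frac{1}{13}\right) = - \frac{4}{13} - \frac{2 t}{13}$)
$U \left(0 + 0\right) F{\left(x \right)} = 15 \left(0 + 0\right) \left(- \frac{4}{13} - - \frac{100}{13}\right) = 15 \cdot 0 \left(- \frac{4}{13} + \frac{100}{13}\right) = 0 \cdot \frac{96}{13} = 0$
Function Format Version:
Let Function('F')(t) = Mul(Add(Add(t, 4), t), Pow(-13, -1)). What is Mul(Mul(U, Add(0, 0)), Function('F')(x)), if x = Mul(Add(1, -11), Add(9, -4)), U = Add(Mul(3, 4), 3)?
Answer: 0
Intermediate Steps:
U = 15 (U = Add(12, 3) = 15)
x = -50 (x = Mul(-10, 5) = -50)
Function('F')(t) = Add(Rational(-4, 13), Mul(Rational(-2, 13), t)) (Function('F')(t) = Mul(Add(Add(4, t), t), Rational(-1, 13)) = Mul(Add(4, Mul(2, t)), Rational(-1, 13)) = Add(Rational(-4, 13), Mul(Rational(-2, 13), t)))
Mul(Mul(U, Add(0, 0)), Function('F')(x)) = Mul(Mul(15, Add(0, 0)), Add(Rational(-4, 13), Mul(Rational(-2, 13), -50))) = Mul(Mul(15, 0), Add(Rational(-4, 13), Rational(100, 13))) = Mul(0, Rational(96, 13)) = 0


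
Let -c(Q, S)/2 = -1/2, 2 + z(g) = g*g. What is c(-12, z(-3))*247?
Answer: 247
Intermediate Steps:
z(g) = -2 + g² (z(g) = -2 + g*g = -2 + g²)
c(Q, S) = 1 (c(Q, S) = -2*(-1)/2 = -(-1) = -2*(-½) = 1)
c(-12, z(-3))*247 = 1*247 = 247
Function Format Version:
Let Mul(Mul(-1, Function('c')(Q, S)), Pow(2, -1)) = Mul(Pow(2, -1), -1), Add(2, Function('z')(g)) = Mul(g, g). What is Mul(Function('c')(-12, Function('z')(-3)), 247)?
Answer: 247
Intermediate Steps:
Function('z')(g) = Add(-2, Pow(g, 2)) (Function('z')(g) = Add(-2, Mul(g, g)) = Add(-2, Pow(g, 2)))
Function('c')(Q, S) = 1 (Function('c')(Q, S) = Mul(-2, Mul(Pow(2, -1), -1)) = Mul(-2, Mul(Rational(1, 2), -1)) = Mul(-2, Rational(-1, 2)) = 1)
Mul(Function('c')(-12, Function('z')(-3)), 247) = Mul(1, 247) = 247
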